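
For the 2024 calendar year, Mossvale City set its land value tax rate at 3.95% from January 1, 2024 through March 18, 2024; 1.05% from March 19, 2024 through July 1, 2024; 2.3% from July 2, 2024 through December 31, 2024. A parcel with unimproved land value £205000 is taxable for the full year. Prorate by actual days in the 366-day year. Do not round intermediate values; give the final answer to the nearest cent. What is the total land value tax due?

January 1 – March 18, 2024: 78 days at 3.95% → £205000 × 3.95% × 78/366 = £1725.6967
March 19 – July 1, 2024: 105 days at 1.05% → £205000 × 1.05% × 105/366 = £617.5205
July 2 – December 31, 2024: 183 days at 2.3% → £205000 × 2.3% × 183/366 = £2357.5000
Total = £4700.7172

£4700.72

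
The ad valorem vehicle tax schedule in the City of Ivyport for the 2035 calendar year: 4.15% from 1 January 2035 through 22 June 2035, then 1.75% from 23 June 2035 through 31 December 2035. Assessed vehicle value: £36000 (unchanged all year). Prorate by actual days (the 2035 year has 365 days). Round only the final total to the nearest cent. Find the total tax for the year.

1 January – 22 June 2035: 173 days at 4.15% → £36000 × 4.15% × 173/365 = £708.1151
23 June – 31 December 2035: 192 days at 1.75% → £36000 × 1.75% × 192/365 = £331.3973
Total = £1039.5123

£1039.51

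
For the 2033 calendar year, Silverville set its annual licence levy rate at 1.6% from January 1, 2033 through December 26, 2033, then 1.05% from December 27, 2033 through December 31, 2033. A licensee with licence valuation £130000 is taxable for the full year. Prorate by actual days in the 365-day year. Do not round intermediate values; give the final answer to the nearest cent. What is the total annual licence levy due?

£2070.21

January 1 – December 26, 2033: 360 days at 1.6% → £130000 × 1.6% × 360/365 = £2051.5068
December 27 – December 31, 2033: 5 days at 1.05% → £130000 × 1.05% × 5/365 = £18.6986
Total = £2070.2055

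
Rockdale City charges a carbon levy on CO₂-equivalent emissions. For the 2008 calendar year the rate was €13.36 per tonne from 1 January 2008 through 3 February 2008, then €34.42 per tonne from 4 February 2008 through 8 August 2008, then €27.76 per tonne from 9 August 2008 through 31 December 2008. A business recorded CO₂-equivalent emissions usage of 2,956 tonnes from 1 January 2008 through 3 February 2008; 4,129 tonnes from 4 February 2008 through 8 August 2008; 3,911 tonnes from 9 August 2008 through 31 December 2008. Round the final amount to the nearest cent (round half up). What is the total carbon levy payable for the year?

1 January – 3 February 2008: 2,956 tonnes at €13.36/tonne → €39,492.16
4 February – 8 August 2008: 4,129 tonnes at €34.42/tonne → €142,120.18
9 August – 31 December 2008: 3,911 tonnes at €27.76/tonne → €108,569.36

€290,181.70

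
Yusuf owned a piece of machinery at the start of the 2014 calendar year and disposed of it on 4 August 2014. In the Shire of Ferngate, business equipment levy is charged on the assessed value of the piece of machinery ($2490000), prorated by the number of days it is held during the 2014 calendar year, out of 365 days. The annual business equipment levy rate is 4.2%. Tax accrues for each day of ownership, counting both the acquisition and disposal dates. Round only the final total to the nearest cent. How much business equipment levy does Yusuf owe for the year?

$61888.44

Days held (1 January – 4 August 2014): 216 out of 365
Tax = $2490000 × 4.2% × 216/365 = $61888.4384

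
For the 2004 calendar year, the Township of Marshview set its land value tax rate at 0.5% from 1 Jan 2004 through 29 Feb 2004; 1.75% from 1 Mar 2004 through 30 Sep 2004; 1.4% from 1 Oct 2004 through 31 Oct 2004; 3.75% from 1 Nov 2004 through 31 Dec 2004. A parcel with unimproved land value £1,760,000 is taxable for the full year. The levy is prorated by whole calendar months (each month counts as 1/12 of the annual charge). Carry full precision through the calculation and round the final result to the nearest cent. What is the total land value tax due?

£32,486.67

1 Jan – 29 Feb 2004: 2 months at 0.5% → £1,760,000 × 0.5% × 2/12 = £1,466.6667
1 Mar – 30 Sep 2004: 7 months at 1.75% → £1,760,000 × 1.75% × 7/12 = £17,966.6667
1 Oct – 31 Oct 2004: 1 month at 1.4% → £1,760,000 × 1.4% × 1/12 = £2,053.3333
1 Nov – 31 Dec 2004: 2 months at 3.75% → £1,760,000 × 3.75% × 2/12 = £11,000.0000
Total = £32,486.6667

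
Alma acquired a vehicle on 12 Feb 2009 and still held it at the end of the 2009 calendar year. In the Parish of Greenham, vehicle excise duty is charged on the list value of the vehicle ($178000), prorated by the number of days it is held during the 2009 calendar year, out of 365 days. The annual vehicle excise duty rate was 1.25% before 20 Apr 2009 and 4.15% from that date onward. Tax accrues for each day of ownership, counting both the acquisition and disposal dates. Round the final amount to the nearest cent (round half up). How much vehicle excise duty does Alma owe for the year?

12 Feb – 19 Apr 2009: 67 days at 1.25% → $178000 × 1.25% × 67/365 = $408.4247
20 Apr – 31 Dec 2009: 256 days at 4.15% → $178000 × 4.15% × 256/365 = $5181.0192
Total = $5589.4438

$5589.44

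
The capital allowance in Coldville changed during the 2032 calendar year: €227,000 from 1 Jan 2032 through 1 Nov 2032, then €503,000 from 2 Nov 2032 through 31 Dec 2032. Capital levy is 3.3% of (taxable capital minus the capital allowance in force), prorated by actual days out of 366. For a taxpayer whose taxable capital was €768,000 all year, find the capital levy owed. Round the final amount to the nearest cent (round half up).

€16,359.89

1 Jan – 1 Nov 2032: 306 days, exemption €227,000 → (€768,000 − €227,000) × 3.3% × 306/366 = €14,926.2787
2 Nov – 31 Dec 2032: 60 days, exemption €503,000 → (€768,000 − €503,000) × 3.3% × 60/366 = €1,433.6066
Total = €16,359.8852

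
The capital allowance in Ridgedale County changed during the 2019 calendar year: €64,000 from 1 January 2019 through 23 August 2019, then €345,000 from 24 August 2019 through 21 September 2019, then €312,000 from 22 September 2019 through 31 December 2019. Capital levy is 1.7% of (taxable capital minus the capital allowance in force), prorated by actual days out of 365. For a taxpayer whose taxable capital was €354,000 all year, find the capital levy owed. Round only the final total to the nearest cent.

€3,383.84

1 January – 23 August 2019: 235 days, exemption €64,000 → (€354,000 − €64,000) × 1.7% × 235/365 = €3,174.1096
24 August – 21 September 2019: 29 days, exemption €345,000 → (€354,000 − €345,000) × 1.7% × 29/365 = €12.1562
22 September – 31 December 2019: 101 days, exemption €312,000 → (€354,000 − €312,000) × 1.7% × 101/365 = €197.5726
Total = €3,383.8384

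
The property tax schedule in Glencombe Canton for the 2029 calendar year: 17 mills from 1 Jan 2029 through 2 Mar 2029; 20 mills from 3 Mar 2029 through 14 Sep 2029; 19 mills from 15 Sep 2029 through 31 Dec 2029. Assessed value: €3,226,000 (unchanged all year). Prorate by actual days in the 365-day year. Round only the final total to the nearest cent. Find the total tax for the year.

1 Jan – 2 Mar 2029: 61 days at 17 mills → €3,226,000 × 1.7% × 61/365 = €9,165.3753
3 Mar – 14 Sep 2029: 196 days at 20 mills → €3,226,000 × 2% × 196/365 = €34,646.3562
15 Sep – 31 Dec 2029: 108 days at 19 mills → €3,226,000 × 1.9% × 108/365 = €18,136.3068
Total = €61,948.0384

€61,948.04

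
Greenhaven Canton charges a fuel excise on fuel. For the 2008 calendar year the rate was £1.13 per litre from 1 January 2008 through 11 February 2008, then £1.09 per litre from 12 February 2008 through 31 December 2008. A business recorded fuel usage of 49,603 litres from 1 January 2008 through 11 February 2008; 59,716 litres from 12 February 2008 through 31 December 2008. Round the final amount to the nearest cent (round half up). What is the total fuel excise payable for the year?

£121141.83

1 January – 11 February 2008: 49,603 litres at £1.13/litre → £56051.39
12 February – 31 December 2008: 59,716 litres at £1.09/litre → £65090.44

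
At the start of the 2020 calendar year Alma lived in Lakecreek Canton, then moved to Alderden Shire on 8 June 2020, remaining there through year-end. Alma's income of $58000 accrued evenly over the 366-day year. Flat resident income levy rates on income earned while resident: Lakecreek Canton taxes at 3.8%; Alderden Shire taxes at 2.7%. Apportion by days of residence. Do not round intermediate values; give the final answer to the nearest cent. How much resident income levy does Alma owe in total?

Lakecreek Canton, 1 January – 7 June 2020: 159 days → $58000 × 3.8% × 159/366 = $957.4754
Alderden Shire, 8 June – 31 December 2020: 207 days → $58000 × 2.7% × 207/366 = $885.6885
Total = $1843.1639

$1843.16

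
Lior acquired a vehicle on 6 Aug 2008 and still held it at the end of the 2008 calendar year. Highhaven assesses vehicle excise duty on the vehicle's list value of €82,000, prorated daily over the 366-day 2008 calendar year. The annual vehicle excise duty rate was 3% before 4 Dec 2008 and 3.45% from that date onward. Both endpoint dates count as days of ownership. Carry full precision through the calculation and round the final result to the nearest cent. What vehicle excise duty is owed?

€1,022.98

6 Aug – 3 Dec 2008: 120 days at 3% → €82,000 × 3% × 120/366 = €806.5574
4 Dec – 31 Dec 2008: 28 days at 3.45% → €82,000 × 3.45% × 28/366 = €216.4262
Total = €1,022.9836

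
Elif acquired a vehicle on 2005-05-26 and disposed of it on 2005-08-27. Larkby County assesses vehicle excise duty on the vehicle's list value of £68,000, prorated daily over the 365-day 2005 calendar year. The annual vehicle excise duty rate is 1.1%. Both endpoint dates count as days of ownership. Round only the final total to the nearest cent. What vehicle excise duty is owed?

Days held (2005-05-26 to 2005-08-27): 94 out of 365
Tax = £68,000 × 1.1% × 94/365 = £192.6356

£192.64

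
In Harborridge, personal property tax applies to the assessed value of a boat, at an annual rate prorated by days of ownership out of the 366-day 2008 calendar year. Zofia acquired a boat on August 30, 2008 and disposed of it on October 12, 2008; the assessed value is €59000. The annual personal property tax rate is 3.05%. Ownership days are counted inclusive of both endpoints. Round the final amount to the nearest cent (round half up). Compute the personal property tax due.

Days held (August 30 – October 12, 2008): 44 out of 366
Tax = €59000 × 3.05% × 44/366 = €216.3333

€216.33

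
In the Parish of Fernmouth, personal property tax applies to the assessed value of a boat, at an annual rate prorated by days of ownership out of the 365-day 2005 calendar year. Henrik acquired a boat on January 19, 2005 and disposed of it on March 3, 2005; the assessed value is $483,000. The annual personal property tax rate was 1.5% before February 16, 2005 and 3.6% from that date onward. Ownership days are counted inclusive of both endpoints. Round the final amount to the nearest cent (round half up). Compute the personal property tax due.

$1,317.99

January 19 – February 15, 2005: 28 days at 1.5% → $483,000 × 1.5% × 28/365 = $555.7808
February 16 – March 3, 2005: 16 days at 3.6% → $483,000 × 3.6% × 16/365 = $762.2137
Total = $1,317.9945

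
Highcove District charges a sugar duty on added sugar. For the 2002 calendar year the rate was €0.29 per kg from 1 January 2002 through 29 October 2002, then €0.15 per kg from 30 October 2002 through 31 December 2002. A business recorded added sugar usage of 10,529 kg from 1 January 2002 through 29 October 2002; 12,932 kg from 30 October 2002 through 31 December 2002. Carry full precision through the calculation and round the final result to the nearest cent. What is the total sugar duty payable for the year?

1 January – 29 October 2002: 10,529 kg at €0.29/kg → €3,053.41
30 October – 31 December 2002: 12,932 kg at €0.15/kg → €1,939.80

€4,993.21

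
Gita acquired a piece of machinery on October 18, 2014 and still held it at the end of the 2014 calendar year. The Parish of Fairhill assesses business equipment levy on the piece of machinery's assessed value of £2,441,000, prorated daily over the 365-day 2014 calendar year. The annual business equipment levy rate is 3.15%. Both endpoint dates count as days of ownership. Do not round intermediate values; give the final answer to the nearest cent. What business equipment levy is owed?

£15,799.62

Days held (October 18 – December 31, 2014): 75 out of 365
Tax = £2,441,000 × 3.15% × 75/365 = £15,799.6233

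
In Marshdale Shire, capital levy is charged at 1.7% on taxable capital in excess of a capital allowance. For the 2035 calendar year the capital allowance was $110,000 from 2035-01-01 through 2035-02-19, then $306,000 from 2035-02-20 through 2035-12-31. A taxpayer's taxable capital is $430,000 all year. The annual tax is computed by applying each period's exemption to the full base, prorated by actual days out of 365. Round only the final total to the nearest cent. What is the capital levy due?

$2,564.44

2035-01-01 to 2035-02-19: 50 days, exemption $110,000 → ($430,000 − $110,000) × 1.7% × 50/365 = $745.2055
2035-02-20 to 2035-12-31: 315 days, exemption $306,000 → ($430,000 − $306,000) × 1.7% × 315/365 = $1,819.2329
Total = $2,564.4384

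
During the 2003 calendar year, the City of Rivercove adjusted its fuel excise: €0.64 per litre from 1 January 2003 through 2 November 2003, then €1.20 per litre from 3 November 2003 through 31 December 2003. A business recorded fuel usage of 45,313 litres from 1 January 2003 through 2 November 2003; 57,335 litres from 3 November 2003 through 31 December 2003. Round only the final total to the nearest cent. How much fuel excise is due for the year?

€97,802.32

1 January – 2 November 2003: 45,313 litres at €0.64/litre → €29,000.32
3 November – 31 December 2003: 57,335 litres at €1.20/litre → €68,802.00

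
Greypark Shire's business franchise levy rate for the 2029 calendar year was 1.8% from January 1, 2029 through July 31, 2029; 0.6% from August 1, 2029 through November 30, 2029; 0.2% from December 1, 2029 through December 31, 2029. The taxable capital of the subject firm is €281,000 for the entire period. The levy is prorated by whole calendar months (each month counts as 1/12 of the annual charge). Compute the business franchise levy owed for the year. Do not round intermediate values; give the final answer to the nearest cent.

€3,559.33

January 1 – July 31, 2029: 7 months at 1.8% → €281,000 × 1.8% × 7/12 = €2,950.5000
August 1 – November 30, 2029: 4 months at 0.6% → €281,000 × 0.6% × 4/12 = €562.0000
December 1 – December 31, 2029: 1 month at 0.2% → €281,000 × 0.2% × 1/12 = €46.8333
Total = €3,559.3333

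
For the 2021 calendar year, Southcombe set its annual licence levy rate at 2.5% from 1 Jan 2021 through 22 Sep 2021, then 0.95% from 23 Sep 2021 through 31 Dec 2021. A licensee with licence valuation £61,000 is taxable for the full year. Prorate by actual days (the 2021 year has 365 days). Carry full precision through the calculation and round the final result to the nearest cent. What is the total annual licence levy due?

£1,265.96

1 Jan – 22 Sep 2021: 265 days at 2.5% → £61,000 × 2.5% × 265/365 = £1,107.1918
23 Sep – 31 Dec 2021: 100 days at 0.95% → £61,000 × 0.95% × 100/365 = £158.7671
Total = £1,265.9589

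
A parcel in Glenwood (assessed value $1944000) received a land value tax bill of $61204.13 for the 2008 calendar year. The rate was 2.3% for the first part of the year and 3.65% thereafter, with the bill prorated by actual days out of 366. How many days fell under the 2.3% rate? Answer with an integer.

Let d = days at the first rate; then 366 − d days at the second rate.
$1944000 × [2.3%·d + 3.65%·(366−d)] / 366 = $61204.13
Solving gives d = 136, so the new rate took effect on 16 May 2008.

136 days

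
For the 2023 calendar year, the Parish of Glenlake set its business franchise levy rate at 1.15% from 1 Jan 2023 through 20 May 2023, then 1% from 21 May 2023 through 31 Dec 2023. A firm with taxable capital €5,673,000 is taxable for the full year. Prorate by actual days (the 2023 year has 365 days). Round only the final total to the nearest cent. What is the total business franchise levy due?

1 Jan – 20 May 2023: 140 days at 1.15% → €5,673,000 × 1.15% × 140/365 = €25,023.3699
21 May – 31 Dec 2023: 225 days at 1% → €5,673,000 × 1% × 225/365 = €34,970.5479
Total = €59,993.9178

€59,993.92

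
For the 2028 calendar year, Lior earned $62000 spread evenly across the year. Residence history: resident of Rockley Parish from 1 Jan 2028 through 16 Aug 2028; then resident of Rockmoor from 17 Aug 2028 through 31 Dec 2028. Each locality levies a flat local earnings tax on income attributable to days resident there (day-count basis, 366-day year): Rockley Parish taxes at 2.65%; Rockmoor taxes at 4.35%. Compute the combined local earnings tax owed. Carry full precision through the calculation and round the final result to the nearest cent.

Rockley Parish, 1 Jan – 16 Aug 2028: 229 days → $62000 × 2.65% × 229/366 = $1027.9973
Rockmoor, 17 Aug – 31 Dec 2028: 137 days → $62000 × 4.35% × 137/366 = $1009.5328
Total = $2037.5301

$2037.53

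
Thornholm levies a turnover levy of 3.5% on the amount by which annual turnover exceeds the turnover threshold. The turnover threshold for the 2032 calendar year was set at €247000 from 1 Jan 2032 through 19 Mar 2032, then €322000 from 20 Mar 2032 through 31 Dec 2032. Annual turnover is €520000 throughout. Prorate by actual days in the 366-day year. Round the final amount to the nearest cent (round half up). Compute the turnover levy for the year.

1 Jan – 19 Mar 2032: 79 days, exemption €247000 → (€520000 − €247000) × 3.5% × 79/366 = €2062.4180
20 Mar – 31 Dec 2032: 287 days, exemption €322000 → (€520000 − €322000) × 3.5% × 287/366 = €5434.1803
Total = €7496.5984

€7496.60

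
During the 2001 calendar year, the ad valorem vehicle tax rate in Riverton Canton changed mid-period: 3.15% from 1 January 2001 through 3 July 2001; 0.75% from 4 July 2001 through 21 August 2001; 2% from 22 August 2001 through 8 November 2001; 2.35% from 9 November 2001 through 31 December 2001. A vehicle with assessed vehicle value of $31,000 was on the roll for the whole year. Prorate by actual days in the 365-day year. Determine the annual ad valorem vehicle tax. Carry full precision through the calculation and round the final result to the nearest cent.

1 January – 3 July 2001: 184 days at 3.15% → $31,000 × 3.15% × 184/365 = $492.2630
4 July – 21 August 2001: 49 days at 0.75% → $31,000 × 0.75% × 49/365 = $31.2123
22 August – 8 November 2001: 79 days at 2% → $31,000 × 2% × 79/365 = $134.1918
9 November – 31 December 2001: 53 days at 2.35% → $31,000 × 2.35% × 53/365 = $105.7822
Total = $763.4493

$763.45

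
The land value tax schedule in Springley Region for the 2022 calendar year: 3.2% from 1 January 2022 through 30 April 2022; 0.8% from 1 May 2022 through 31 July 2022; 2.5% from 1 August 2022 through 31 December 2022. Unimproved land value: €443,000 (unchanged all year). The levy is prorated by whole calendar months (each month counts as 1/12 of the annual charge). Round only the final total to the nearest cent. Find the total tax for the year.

1 January – 30 April 2022: 4 months at 3.2% → €443,000 × 3.2% × 4/12 = €4,725.3333
1 May – 31 July 2022: 3 months at 0.8% → €443,000 × 0.8% × 3/12 = €886.0000
1 August – 31 December 2022: 5 months at 2.5% → €443,000 × 2.5% × 5/12 = €4,614.5833
Total = €10,225.9167

€10,225.92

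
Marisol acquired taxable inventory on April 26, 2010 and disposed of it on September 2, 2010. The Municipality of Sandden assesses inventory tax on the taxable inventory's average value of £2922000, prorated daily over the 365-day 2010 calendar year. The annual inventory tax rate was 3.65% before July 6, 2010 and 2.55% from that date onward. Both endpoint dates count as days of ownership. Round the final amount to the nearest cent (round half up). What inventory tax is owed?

£32790.44

April 26 – July 5, 2010: 71 days at 3.65% → £2922000 × 3.65% × 71/365 = £20746.2000
July 6 – September 2, 2010: 59 days at 2.55% → £2922000 × 2.55% × 59/365 = £12044.2438
Total = £32790.4438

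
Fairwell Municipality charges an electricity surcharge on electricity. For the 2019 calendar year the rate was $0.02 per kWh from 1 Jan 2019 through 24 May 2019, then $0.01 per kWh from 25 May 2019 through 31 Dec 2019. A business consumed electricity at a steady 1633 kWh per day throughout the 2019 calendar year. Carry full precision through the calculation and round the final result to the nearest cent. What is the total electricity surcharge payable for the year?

$8,311.97

1 Jan – 24 May 2019: 144 days × 1633 kWh/day = 235,152 kWh at $0.02/kWh → $4,703.04
25 May – 31 Dec 2019: 221 days × 1633 kWh/day = 360,893 kWh at $0.01/kWh → $3,608.93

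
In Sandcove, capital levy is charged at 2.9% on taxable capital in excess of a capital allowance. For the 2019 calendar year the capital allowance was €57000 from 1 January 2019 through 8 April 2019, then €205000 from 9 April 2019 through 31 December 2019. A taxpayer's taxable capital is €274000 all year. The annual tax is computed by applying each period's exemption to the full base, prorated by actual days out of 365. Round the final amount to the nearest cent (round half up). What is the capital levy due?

1 January – 8 April 2019: 98 days, exemption €57000 → (€274000 − €57000) × 2.9% × 98/365 = €1689.6274
9 April – 31 December 2019: 267 days, exemption €205000 → (€274000 − €205000) × 2.9% × 267/365 = €1463.7452
Total = €3153.3726

€3153.37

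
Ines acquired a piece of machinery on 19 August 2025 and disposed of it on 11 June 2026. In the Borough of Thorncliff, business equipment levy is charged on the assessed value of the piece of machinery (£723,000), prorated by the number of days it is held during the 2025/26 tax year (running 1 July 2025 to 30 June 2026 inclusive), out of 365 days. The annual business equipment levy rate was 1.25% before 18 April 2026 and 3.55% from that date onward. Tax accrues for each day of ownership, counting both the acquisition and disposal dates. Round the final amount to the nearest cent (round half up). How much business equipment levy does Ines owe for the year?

19 August 2025 – 17 April 2026: 242 days at 1.25% → £723,000 × 1.25% × 242/365 = £5,991.9863
18 April – 11 June 2026: 55 days at 3.55% → £723,000 × 3.55% × 55/365 = £3,867.5548
Total = £9,859.5411

£9,859.54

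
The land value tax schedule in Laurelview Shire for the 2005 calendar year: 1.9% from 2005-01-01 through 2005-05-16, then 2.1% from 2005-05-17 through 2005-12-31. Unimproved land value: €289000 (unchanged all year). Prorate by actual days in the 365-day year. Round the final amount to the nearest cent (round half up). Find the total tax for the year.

€5853.64

2005-01-01 to 2005-05-16: 136 days at 1.9% → €289000 × 1.9% × 136/365 = €2045.9616
2005-05-17 to 2005-12-31: 229 days at 2.1% → €289000 × 2.1% × 229/365 = €3807.6740
Total = €5853.6356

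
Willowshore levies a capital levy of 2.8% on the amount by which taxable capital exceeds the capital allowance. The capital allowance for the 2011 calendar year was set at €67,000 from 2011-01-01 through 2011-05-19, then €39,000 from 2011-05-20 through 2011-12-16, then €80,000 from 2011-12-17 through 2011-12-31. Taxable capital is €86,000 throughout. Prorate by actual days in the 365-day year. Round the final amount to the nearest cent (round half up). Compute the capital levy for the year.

2011-01-01 to 2011-05-19: 139 days, exemption €67,000 → (€86,000 − €67,000) × 2.8% × 139/365 = €202.5973
2011-05-20 to 2011-12-16: 211 days, exemption €39,000 → (€86,000 − €39,000) × 2.8% × 211/365 = €760.7562
2011-12-17 to 2011-12-31: 15 days, exemption €80,000 → (€86,000 − €80,000) × 2.8% × 15/365 = €6.9041
Total = €970.2575

€970.26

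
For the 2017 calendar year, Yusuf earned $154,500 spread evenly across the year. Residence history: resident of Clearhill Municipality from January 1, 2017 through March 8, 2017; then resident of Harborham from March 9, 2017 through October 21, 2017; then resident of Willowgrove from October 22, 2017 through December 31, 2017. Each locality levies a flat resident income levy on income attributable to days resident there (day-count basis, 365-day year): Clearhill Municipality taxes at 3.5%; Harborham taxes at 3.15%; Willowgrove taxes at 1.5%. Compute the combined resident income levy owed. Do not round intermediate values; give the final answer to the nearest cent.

$4,470.13

Clearhill Municipality, January 1 – March 8, 2017: 67 days → $154,500 × 3.5% × 67/365 = $992.6096
Harborham, March 9 – October 21, 2017: 227 days → $154,500 × 3.15% × 227/365 = $3,026.7185
Willowgrove, October 22 – December 31, 2017: 71 days → $154,500 × 1.5% × 71/365 = $450.8014
Total = $4,470.1295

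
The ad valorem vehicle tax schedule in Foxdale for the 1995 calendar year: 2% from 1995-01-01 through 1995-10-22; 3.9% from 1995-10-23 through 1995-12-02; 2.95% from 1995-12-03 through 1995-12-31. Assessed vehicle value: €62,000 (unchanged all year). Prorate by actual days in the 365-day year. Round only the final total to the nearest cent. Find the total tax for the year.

1995-01-01 to 1995-10-22: 295 days at 2% → €62,000 × 2% × 295/365 = €1,002.1918
1995-10-23 to 1995-12-02: 41 days at 3.9% → €62,000 × 3.9% × 41/365 = €271.6110
1995-12-03 to 1995-12-31: 29 days at 2.95% → €62,000 × 2.95% × 29/365 = €145.3178
Total = €1,419.1205

€1,419.12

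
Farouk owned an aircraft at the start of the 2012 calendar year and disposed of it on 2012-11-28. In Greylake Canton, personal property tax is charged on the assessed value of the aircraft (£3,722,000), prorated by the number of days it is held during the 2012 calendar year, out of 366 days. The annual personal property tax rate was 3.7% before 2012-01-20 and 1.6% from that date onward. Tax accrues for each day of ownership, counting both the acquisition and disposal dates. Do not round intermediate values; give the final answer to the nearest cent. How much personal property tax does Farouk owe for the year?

£58,240.15

2012-01-01 to 2012-01-19: 19 days at 3.7% → £3,722,000 × 3.7% × 19/366 = £7,149.0874
2012-01-20 to 2012-11-28: 314 days at 1.6% → £3,722,000 × 1.6% × 314/366 = £51,091.0601
Total = £58,240.1475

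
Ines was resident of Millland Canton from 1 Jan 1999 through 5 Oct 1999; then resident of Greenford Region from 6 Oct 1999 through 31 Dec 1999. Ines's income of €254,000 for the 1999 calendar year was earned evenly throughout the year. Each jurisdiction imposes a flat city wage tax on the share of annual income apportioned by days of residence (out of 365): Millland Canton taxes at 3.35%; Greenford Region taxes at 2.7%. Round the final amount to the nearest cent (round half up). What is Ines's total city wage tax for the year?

€8,115.47

Millland Canton, 1 Jan – 5 Oct 1999: 278 days → €254,000 × 3.35% × 278/365 = €6,480.8274
Greenford Region, 6 Oct – 31 Dec 1999: 87 days → €254,000 × 2.7% × 87/365 = €1,634.6466
Total = €8,115.4740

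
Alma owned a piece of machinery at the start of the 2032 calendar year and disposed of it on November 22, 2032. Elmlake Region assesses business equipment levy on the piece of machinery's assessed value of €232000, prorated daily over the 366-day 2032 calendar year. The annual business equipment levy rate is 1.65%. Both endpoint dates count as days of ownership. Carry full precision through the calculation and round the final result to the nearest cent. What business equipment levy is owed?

€3420.10

Days held (January 1 – November 22, 2032): 327 out of 366
Tax = €232000 × 1.65% × 327/366 = €3420.0984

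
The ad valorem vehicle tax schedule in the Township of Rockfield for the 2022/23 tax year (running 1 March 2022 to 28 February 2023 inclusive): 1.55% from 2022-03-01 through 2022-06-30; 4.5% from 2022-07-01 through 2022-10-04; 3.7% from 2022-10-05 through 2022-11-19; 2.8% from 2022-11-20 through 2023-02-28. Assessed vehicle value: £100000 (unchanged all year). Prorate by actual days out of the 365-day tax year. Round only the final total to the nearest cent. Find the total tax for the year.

2022-03-01 to 2022-06-30: 122 days at 1.55% → £100000 × 1.55% × 122/365 = £518.0822
2022-07-01 to 2022-10-04: 96 days at 4.5% → £100000 × 4.5% × 96/365 = £1183.5616
2022-10-05 to 2022-11-19: 46 days at 3.7% → £100000 × 3.7% × 46/365 = £466.3014
2022-11-20 to 2023-02-28: 101 days at 2.8% → £100000 × 2.8% × 101/365 = £774.7945
Total = £2942.7397

£2942.74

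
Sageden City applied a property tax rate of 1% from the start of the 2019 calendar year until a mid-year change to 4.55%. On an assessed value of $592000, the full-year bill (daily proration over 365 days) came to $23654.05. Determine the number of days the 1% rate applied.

57 days

Let d = days at the first rate; then 365 − d days at the second rate.
$592000 × [1%·d + 4.55%·(365−d)] / 365 = $23654.05
Solving gives d = 57, so the new rate took effect on 27 February 2019.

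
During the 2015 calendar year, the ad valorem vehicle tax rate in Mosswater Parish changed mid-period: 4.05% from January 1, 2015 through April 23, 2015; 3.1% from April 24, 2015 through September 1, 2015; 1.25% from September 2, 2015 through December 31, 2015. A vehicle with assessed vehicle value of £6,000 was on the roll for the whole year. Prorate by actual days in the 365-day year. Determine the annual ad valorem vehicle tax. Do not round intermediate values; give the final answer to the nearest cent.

January 1 – April 23, 2015: 113 days at 4.05% → £6,000 × 4.05% × 113/365 = £75.2301
April 24 – September 1, 2015: 131 days at 3.1% → £6,000 × 3.1% × 131/365 = £66.7562
September 2 – December 31, 2015: 121 days at 1.25% → £6,000 × 1.25% × 121/365 = £24.8630
Total = £166.8493

£166.85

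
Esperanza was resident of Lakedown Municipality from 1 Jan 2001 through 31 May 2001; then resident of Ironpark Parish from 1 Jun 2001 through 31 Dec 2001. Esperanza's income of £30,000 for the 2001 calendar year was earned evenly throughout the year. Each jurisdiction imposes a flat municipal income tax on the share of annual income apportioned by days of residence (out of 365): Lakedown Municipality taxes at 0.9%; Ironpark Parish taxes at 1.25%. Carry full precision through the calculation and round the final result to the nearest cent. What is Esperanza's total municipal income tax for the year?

Lakedown Municipality, 1 Jan – 31 May 2001: 151 days → £30,000 × 0.9% × 151/365 = £111.6986
Ironpark Parish, 1 Jun – 31 Dec 2001: 214 days → £30,000 × 1.25% × 214/365 = £219.8630
Total = £331.5616

£331.56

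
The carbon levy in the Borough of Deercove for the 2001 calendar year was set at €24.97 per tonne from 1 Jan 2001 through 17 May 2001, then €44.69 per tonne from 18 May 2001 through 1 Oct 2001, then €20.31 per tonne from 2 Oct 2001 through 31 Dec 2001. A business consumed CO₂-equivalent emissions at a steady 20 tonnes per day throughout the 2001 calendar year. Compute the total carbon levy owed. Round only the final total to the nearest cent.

€227,832.60

1 Jan – 17 May 2001: 137 days × 20 tonnes/day = 2,740 tonnes at €24.97/tonne → €68,417.80
18 May – 1 Oct 2001: 137 days × 20 tonnes/day = 2,740 tonnes at €44.69/tonne → €122,450.60
2 Oct – 31 Dec 2001: 91 days × 20 tonnes/day = 1,820 tonnes at €20.31/tonne → €36,964.20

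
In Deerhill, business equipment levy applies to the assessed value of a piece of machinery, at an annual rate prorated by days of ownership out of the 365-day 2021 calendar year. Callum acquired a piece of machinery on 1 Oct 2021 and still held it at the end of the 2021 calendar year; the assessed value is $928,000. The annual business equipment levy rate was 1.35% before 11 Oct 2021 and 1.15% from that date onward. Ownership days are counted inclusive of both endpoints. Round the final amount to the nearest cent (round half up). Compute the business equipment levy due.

$2,740.78

1 Oct – 10 Oct 2021: 10 days at 1.35% → $928,000 × 1.35% × 10/365 = $343.2329
11 Oct – 31 Dec 2021: 82 days at 1.15% → $928,000 × 1.15% × 82/365 = $2,397.5452
Total = $2,740.7781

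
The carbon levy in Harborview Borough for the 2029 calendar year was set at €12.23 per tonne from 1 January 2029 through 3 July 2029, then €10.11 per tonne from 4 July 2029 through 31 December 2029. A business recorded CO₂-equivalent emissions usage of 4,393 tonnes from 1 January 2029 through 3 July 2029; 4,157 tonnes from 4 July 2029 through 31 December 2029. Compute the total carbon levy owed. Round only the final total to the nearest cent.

€95753.66

1 January – 3 July 2029: 4,393 tonnes at €12.23/tonne → €53726.39
4 July – 31 December 2029: 4,157 tonnes at €10.11/tonne → €42027.27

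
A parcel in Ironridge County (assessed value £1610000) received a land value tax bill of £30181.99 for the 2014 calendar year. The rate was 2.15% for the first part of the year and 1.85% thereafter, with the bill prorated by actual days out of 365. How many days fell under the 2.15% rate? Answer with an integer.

30 days

Let d = days at the first rate; then 365 − d days at the second rate.
£1610000 × [2.15%·d + 1.85%·(365−d)] / 365 = £30181.99
Solving gives d = 30, so the new rate took effect on January 31, 2014.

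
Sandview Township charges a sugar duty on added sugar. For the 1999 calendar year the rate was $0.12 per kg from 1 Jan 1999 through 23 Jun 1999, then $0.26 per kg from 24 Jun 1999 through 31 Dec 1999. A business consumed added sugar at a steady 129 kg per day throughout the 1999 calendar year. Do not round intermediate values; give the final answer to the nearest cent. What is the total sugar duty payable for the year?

1 Jan – 23 Jun 1999: 174 days × 129 kg/day = 22,446 kg at $0.12/kg → $2,693.52
24 Jun – 31 Dec 1999: 191 days × 129 kg/day = 24,639 kg at $0.26/kg → $6,406.14

$9,099.66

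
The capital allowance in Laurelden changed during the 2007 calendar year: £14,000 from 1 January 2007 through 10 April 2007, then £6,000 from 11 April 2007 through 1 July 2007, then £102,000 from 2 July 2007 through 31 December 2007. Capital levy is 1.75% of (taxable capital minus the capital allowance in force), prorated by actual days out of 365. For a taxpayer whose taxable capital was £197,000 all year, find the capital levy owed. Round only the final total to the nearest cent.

1 January – 10 April 2007: 100 days, exemption £14,000 → (£197,000 − £14,000) × 1.75% × 100/365 = £877.3973
11 April – 1 July 2007: 82 days, exemption £6,000 → (£197,000 − £6,000) × 1.75% × 82/365 = £750.9178
2 July – 31 December 2007: 183 days, exemption £102,000 → (£197,000 − £102,000) × 1.75% × 183/365 = £833.5274
Total = £2,461.8425

£2,461.84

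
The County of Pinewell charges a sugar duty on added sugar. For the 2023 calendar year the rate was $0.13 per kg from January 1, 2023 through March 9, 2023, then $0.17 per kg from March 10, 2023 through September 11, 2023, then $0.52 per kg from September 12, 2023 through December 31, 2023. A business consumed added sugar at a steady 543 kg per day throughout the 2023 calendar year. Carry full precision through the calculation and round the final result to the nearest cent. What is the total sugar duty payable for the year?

January 1 – March 9, 2023: 68 days × 543 kg/day = 36,924 kg at $0.13/kg → $4,800.12
March 10 – September 11, 2023: 186 days × 543 kg/day = 100,998 kg at $0.17/kg → $17,169.66
September 12 – December 31, 2023: 111 days × 543 kg/day = 60,273 kg at $0.52/kg → $31,341.96

$53,311.74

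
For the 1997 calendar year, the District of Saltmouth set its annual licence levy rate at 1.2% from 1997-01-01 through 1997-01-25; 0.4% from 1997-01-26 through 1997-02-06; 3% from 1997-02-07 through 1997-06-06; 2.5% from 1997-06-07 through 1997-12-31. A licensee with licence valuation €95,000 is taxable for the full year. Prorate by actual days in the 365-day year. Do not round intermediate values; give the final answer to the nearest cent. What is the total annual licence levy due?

€2,380.99

1997-01-01 to 1997-01-25: 25 days at 1.2% → €95,000 × 1.2% × 25/365 = €78.0822
1997-01-26 to 1997-02-06: 12 days at 0.4% → €95,000 × 0.4% × 12/365 = €12.4932
1997-02-07 to 1997-06-06: 120 days at 3% → €95,000 × 3% × 120/365 = €936.9863
1997-06-07 to 1997-12-31: 208 days at 2.5% → €95,000 × 2.5% × 208/365 = €1,353.4247
Total = €2,380.9863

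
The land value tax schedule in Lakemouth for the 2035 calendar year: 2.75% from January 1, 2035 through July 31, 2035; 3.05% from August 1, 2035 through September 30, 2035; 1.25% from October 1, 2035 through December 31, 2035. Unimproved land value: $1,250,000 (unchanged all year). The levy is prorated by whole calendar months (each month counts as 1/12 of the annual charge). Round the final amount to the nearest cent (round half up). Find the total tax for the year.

January 1 – July 31, 2035: 7 months at 2.75% → $1,250,000 × 2.75% × 7/12 = $20,052.0833
August 1 – September 30, 2035: 2 months at 3.05% → $1,250,000 × 3.05% × 2/12 = $6,354.1667
October 1 – December 31, 2035: 3 months at 1.25% → $1,250,000 × 1.25% × 3/12 = $3,906.2500
Total = $30,312.5000

$30,312.50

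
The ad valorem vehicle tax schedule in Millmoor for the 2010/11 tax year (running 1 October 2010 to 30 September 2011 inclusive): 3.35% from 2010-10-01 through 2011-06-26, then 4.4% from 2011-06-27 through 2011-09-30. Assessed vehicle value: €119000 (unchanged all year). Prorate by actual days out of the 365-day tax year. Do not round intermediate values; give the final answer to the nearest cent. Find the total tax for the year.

2010-10-01 to 2011-06-26: 269 days at 3.35% → €119000 × 3.35% × 269/365 = €2937.9959
2011-06-27 to 2011-09-30: 96 days at 4.4% → €119000 × 4.4% × 96/365 = €1377.1397
Total = €4315.1356

€4315.14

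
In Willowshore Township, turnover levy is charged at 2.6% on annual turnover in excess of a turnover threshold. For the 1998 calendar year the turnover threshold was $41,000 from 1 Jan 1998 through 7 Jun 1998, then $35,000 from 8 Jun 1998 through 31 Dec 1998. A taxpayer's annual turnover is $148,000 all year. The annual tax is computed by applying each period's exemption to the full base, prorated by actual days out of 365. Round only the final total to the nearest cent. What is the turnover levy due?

$2,870.47

1 Jan – 7 Jun 1998: 158 days, exemption $41,000 → ($148,000 − $41,000) × 2.6% × 158/365 = $1,204.2630
8 Jun – 31 Dec 1998: 207 days, exemption $35,000 → ($148,000 − $35,000) × 2.6% × 207/365 = $1,666.2082
Total = $2,870.4712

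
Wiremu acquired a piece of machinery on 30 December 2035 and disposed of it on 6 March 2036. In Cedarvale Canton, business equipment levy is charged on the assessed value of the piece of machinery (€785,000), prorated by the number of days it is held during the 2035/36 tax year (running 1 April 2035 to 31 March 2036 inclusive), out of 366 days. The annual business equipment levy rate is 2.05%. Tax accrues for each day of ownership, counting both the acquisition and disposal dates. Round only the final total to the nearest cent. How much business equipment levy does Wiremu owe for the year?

€2,989.86

Days held (30 December 2035 – 6 March 2036): 68 out of 366
Tax = €785,000 × 2.05% × 68/366 = €2,989.8634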